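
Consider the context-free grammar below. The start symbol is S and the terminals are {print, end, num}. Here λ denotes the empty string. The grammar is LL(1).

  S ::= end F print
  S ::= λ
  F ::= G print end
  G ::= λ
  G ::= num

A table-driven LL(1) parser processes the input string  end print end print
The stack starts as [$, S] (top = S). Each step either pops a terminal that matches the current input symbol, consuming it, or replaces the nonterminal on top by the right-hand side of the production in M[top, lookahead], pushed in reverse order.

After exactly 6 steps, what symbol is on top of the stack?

print

     Stack                Input                  Action
  1  $ S                  end print end print $  expand S ::= end F print
  2  $ print F end        end print end print $  match end
  3  $ print F            print end print $      expand F ::= G print end
  4  $ print end print G  print end print $      expand G ::= λ
  5  $ print end print    print end print $      match print
  6  $ print end          end print $            match end
Stack after step 6: $ print (top = print).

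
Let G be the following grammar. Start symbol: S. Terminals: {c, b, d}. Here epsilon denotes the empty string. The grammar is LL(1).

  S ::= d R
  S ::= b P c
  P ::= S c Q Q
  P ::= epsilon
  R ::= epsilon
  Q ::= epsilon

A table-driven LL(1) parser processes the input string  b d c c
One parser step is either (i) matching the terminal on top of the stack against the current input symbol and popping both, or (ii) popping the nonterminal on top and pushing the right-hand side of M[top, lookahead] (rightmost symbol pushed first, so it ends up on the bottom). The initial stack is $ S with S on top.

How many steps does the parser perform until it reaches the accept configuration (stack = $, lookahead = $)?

step 1: stack=$ S  input=b d c c $  — expand S ::= b P c
step 2: stack=$ c P b  input=b d c c $  — match b
step 3: stack=$ c P  input=d c c $  — expand P ::= S c Q Q
step 4: stack=$ c Q Q c S  input=d c c $  — expand S ::= d R
step 5: stack=$ c Q Q c R d  input=d c c $  — match d
step 6: stack=$ c Q Q c R  input=c c $  — expand R ::= epsilon
step 7: stack=$ c Q Q c  input=c c $  — match c
step 8: stack=$ c Q Q  input=c $  — expand Q ::= epsilon
step 9: stack=$ c Q  input=c $  — expand Q ::= epsilon
step 10: stack=$ c  input=c $  — match c
Accept reached after 10 steps.

10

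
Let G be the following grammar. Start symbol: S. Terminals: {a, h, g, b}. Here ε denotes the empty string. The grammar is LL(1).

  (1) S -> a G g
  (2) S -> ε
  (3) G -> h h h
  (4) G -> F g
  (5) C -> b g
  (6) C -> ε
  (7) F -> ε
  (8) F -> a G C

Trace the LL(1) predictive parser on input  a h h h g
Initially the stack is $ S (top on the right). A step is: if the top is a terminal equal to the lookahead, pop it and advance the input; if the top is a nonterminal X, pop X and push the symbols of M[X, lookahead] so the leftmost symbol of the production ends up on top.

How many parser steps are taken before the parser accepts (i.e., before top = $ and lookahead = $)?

step 1: stack=$ S  input=a h h h g $  — expand S -> a G g
step 2: stack=$ g G a  input=a h h h g $  — match a
step 3: stack=$ g G  input=h h h g $  — expand G -> h h h
step 4: stack=$ g h h h  input=h h h g $  — match h
step 5: stack=$ g h h  input=h h g $  — match h
step 6: stack=$ g h  input=h g $  — match h
step 7: stack=$ g  input=g $  — match g
Accept reached after 7 steps.

7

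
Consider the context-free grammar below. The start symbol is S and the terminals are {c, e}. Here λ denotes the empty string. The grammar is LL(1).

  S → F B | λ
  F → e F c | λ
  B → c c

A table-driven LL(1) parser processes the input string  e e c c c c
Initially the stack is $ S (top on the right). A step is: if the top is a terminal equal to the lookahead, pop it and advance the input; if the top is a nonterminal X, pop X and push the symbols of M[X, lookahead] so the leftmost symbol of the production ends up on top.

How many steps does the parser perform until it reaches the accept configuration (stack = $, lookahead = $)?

11

      Stack        Input          Action
   1  $ S          e e c c c c $  expand S → F B
   2  $ B F        e e c c c c $  expand F → e F c
   3  $ B c F e    e e c c c c $  match e
   4  $ B c F      e c c c c $    expand F → e F c
   5  $ B c c F e  e c c c c $    match e
   6  $ B c c F    c c c c $      expand F → λ
   7  $ B c c      c c c c $      match c
   8  $ B c        c c c $        match c
   9  $ B          c c $          expand B → c c
  10  $ c c        c c $          match c
  11  $ c          c $            match c
Accept reached after 11 steps.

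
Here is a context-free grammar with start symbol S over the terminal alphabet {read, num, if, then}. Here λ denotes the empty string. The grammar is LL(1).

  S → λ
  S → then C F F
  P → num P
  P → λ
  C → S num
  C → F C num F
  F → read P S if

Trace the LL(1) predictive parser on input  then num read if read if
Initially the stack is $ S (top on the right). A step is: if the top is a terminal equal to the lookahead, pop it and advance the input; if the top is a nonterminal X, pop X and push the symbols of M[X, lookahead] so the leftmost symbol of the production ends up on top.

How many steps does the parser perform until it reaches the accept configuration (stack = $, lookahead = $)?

      Stack            Input                       Action
   1  $ S              then num read if read if $  expand S → then C F F
   2  $ F F C then     then num read if read if $  match then
   3  $ F F C          num read if read if $       expand C → S num
   4  $ F F num S      num read if read if $       expand S → λ
   5  $ F F num        num read if read if $       match num
   6  $ F F            read if read if $           expand F → read P S if
   7  $ F if S P read  read if read if $           match read
   8  $ F if S P       if read if $                expand P → λ
   9  $ F if S         if read if $                expand S → λ
  10  $ F if           if read if $                match if
  11  $ F              read if $                   expand F → read P S if
  12  $ if S P read    read if $                   match read
  13  $ if S P         if $                        expand P → λ
  14  $ if S           if $                        expand S → λ
  15  $ if             if $                        match if
Accept reached after 15 steps.

15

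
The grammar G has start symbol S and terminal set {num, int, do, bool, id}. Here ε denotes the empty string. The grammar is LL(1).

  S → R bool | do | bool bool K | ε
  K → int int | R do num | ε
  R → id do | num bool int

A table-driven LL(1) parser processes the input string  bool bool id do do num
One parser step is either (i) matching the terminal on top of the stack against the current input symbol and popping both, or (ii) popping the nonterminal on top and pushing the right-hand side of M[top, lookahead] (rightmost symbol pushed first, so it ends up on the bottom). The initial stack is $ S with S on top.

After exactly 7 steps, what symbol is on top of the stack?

do

     Stack           Input                     Action
  1  $ S             bool bool id do do num $  expand S → bool bool K
  2  $ K bool bool   bool bool id do do num $  match bool
  3  $ K bool        bool id do do num $       match bool
  4  $ K             id do do num $            expand K → R do num
  5  $ num do R      id do do num $            expand R → id do
  6  $ num do do id  id do do num $            match id
  7  $ num do do     do do num $               match do
Stack after step 7: $ num do (top = do).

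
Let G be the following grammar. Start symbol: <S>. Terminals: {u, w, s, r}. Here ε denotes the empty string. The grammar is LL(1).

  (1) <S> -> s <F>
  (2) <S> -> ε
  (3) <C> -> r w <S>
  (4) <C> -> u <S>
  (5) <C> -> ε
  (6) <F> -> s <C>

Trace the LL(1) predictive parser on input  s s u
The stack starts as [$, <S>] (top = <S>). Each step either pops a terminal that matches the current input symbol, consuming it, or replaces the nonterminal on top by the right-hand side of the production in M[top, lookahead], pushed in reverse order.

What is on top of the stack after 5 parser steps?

step 1: stack=$ <S>  input=s s u $  — expand <S> -> s <F>
step 2: stack=$ <F> s  input=s s u $  — match s
step 3: stack=$ <F>  input=s u $  — expand <F> -> s <C>
step 4: stack=$ <C> s  input=s u $  — match s
step 5: stack=$ <C>  input=u $  — expand <C> -> u <S>
Stack after step 5: $ <S> u (top = u).

u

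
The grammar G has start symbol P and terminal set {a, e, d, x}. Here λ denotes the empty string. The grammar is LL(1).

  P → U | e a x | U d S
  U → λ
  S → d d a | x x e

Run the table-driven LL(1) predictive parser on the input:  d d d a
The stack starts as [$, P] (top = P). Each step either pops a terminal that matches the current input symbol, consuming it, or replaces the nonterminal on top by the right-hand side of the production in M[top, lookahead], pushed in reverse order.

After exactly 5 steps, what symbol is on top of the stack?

d

     Stack    Input      Action
  1  $ P      d d d a $  expand P → U d S
  2  $ S d U  d d d a $  expand U → λ
  3  $ S d    d d d a $  match d
  4  $ S      d d a $    expand S → d d a
  5  $ a d d  d d a $    match d
Stack after step 5: $ a d (top = d).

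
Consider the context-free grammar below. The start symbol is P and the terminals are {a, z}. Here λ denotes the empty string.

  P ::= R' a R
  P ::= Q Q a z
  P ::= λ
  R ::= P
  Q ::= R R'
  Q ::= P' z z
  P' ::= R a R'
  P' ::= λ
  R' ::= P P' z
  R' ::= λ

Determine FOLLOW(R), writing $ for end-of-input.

FIRST(P): from P::=R' a R we get {a, z}; from P::=Q Q a z we get {a, z}; from P::=λ we get {λ}. So FIRST(P) = {λ, a, z}.
FIRST(R): from R::=P we get {λ, a, z}. So FIRST(R) = {λ, a, z}.
FIRST(P'): from P'::=R a R' we get {a, z}; from P'::=λ we get {λ}. So FIRST(P') = {λ, a, z}.
FIRST(R'): from R'::=P P' z we get {a, z}; from R'::=λ we get {λ}. So FIRST(R') = {λ, a, z}.
FIRST(Q): from Q::=R R' we get {λ, a, z}; from Q::=P' z z we get {a, z}. So FIRST(Q) = {λ, a, z}.
FOLLOW(P) includes $ since P is the start symbol.
FOLLOW(Q): in P::=Q Q a z (occurrence 1), Q is followed by Q a z with FIRST {a, z}; in P::=Q Q a z (occurrence 2), Q is followed by a z with FIRST {a}. Thus FOLLOW(Q) = {a, z}.
FOLLOW(P'): in Q::=P' z z, P' is followed by z z with FIRST {z}; in R'::=P P' z, P' is followed by z with FIRST {z}. Thus FOLLOW(P') = {z}.
FOLLOW(R'): in P::=R' a R, R' is followed by a R with FIRST {a}; in Q::=R R', the suffix after R' is empty, so FOLLOW(R') ⊇ FOLLOW(Q) = {a, z}; in P'::=R a R', the suffix after R' is empty, so FOLLOW(R') ⊇ FOLLOW(P') = {z}. Thus FOLLOW(R') = {a, z}.
FOLLOW(P): in R::=P, the suffix after P is empty, so FOLLOW(P) ⊇ FOLLOW(R) = {$, a, z}; in R'::=P P' z, P is followed by P' z with FIRST {a, z}. Thus FOLLOW(P) = {$, a, z}.
FOLLOW(R): in P::=R' a R, the suffix after R is empty, so FOLLOW(R) ⊇ FOLLOW(P) = {$, a, z}; in Q::=R R', R is followed by R' with FIRST {λ, a, z}; in Q::=R R', the suffix after R is nullable, so FOLLOW(R) ⊇ FOLLOW(Q) = {a, z}; in P'::=R a R', R is followed by a R' with FIRST {a}. Thus FOLLOW(R) = {$, a, z}.

{$, a, z}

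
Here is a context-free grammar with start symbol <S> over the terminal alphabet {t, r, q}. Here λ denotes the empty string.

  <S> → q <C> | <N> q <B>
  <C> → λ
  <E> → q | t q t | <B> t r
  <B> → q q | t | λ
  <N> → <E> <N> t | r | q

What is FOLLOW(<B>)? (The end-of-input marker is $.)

{$, t}

FIRST(<C>) = {λ}
FIRST(<B>) = {λ, q, t}
FIRST(<E>) = {q, t}  (via <B> t r)
FIRST(<N>) = {q, r, t}  (via <E> <N> t)
FIRST(<S>) = {q, r, t}  (via <N> q <B>)
FOLLOW(<S>) includes $ since <S> is the start symbol.
FOLLOW(<S>): <S> appears on no right-hand side. Thus FOLLOW(<S>) = {$}.
FOLLOW(<C>): in <S>→q <C>, the suffix after <C> is empty, so FOLLOW(<C>) ⊇ FOLLOW(<S>) = {$}. Thus FOLLOW(<C>) = {$}.
FOLLOW(<E>): in <N>→<E> <N> t, <E> is followed by <N> t with FIRST {q, r, t}. Thus FOLLOW(<E>) = {q, r, t}.
FOLLOW(<B>): in <S>→<N> q <B>, the suffix after <B> is empty, so FOLLOW(<B>) ⊇ FOLLOW(<S>) = {$}; in <E>→<B> t r, <B> is followed by t r with FIRST {t}. Thus FOLLOW(<B>) = {$, t}.
FOLLOW(<N>): in <S>→<N> q <B>, <N> is followed by q <B> with FIRST {q}; in <N>→<E> <N> t, <N> is followed by t with FIRST {t}. Thus FOLLOW(<N>) = {q, t}.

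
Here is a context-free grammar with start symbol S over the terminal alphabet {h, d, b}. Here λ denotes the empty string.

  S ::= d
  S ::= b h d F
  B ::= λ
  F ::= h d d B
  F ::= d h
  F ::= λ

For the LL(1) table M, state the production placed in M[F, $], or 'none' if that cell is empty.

F ::= λ

FIRST(S) = {b, d}
FIRST(B) = {λ}
FIRST(F) = {λ, d, h}
FOLLOW(S) includes $ since S is the start symbol.
FOLLOW(S): S appears on no right-hand side. Thus FOLLOW(S) = {$}.
FOLLOW(F): in S::=b h d F, the suffix after F is empty, so FOLLOW(F) ⊇ FOLLOW(S) = {$}. Thus FOLLOW(F) = {$}.
For F ::= h d d B: FIRST(h d d B) = {h}, so it goes in M[F, t] for t ∈ {h}.
For F ::= d h: FIRST(d h) = {d}, so it goes in M[F, t] for t ∈ {d}.
For F ::= λ: FIRST(λ) = {λ}, so it goes in M[F, t] for t ∈ {}; since λ ∈ FIRST, also for every t ∈ FOLLOW(F) = {$}.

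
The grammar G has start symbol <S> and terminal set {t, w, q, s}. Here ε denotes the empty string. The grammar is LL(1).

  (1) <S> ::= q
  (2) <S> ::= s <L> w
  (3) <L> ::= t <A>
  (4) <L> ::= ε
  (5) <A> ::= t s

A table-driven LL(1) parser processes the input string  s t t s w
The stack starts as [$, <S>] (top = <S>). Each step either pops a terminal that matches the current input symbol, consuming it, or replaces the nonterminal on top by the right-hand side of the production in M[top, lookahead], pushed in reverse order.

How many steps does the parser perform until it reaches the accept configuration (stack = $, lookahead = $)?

8

     Stack      Input        Action
  1  $ <S>      s t t s w $  expand <S> ::= s <L> w
  2  $ w <L> s  s t t s w $  match s
  3  $ w <L>    t t s w $    expand <L> ::= t <A>
  4  $ w <A> t  t t s w $    match t
  5  $ w <A>    t s w $      expand <A> ::= t s
  6  $ w s t    t s w $      match t
  7  $ w s      s w $        match s
  8  $ w        w $          match w
Accept reached after 8 steps.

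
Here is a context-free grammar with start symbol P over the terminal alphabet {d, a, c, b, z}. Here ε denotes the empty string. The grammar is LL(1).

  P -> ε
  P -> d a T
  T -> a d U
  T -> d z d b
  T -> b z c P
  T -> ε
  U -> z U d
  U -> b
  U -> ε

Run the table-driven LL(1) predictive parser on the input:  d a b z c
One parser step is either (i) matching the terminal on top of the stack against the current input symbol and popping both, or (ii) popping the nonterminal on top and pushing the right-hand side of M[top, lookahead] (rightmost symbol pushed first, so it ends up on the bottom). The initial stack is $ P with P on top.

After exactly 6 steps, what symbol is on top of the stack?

c

     Stack      Input        Action
  1  $ P        d a b z c $  expand P -> d a T
  2  $ T a d    d a b z c $  match d
  3  $ T a      a b z c $    match a
  4  $ T        b z c $      expand T -> b z c P
  5  $ P c z b  b z c $      match b
  6  $ P c z    z c $        match z
Stack after step 6: $ P c (top = c).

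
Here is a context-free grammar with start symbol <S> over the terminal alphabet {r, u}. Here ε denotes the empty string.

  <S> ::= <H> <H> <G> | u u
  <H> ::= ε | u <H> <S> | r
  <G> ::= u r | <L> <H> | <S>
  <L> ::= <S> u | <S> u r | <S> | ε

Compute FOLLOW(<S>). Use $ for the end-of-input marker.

{$, r, u}

FIRST(<H>) = {ε, r, u}
FIRST(<S>) = {ε, r, u}  (via <H> <H> <G>)
FIRST(<L>) = {ε, r, u}  (via <S> u, <S> u r, <S>)
FIRST(<G>) = {ε, r, u}  (via <L> <H>, <S>)
FOLLOW(<S>) includes $ since <S> is the start symbol.
FOLLOW(<S>): in <H>::=u <H> <S>, the suffix after <S> is empty, so FOLLOW(<S>) ⊇ FOLLOW(<H>) = {$, r, u}; in <G>::=<S>, the suffix after <S> is empty, so FOLLOW(<S>) ⊇ FOLLOW(<G>) = {$, r, u}; in <L>::=<S> u, <S> is followed by u with FIRST {u}; in <L>::=<S> u r, <S> is followed by u r with FIRST {u}; in <L>::=<S>, the suffix after <S> is empty, so FOLLOW(<S>) ⊇ FOLLOW(<L>) = {$, r, u}. Thus FOLLOW(<S>) = {$, r, u}.
FOLLOW(<G>): in <S>::=<H> <H> <G>, the suffix after <G> is empty, so FOLLOW(<G>) ⊇ FOLLOW(<S>) = {$, r, u}. Thus FOLLOW(<G>) = {$, r, u}.
FOLLOW(<H>): in <S>::=<H> <H> <G> (occurrence 1), <H> is followed by <H> <G> with FIRST {ε, r, u}; in <S>::=<H> <H> <G> (occurrence 1), the suffix after <H> is nullable, so FOLLOW(<H>) ⊇ FOLLOW(<S>) = {$, r, u}; in <S>::=<H> <H> <G> (occurrence 2), <H> is followed by <G> with FIRST {ε, r, u}; in <S>::=<H> <H> <G> (occurrence 2), the suffix after <H> is nullable, so FOLLOW(<H>) ⊇ FOLLOW(<S>) = {$, r, u}; in <H>::=u <H> <S>, <H> is followed by <S> with FIRST {ε, r, u}; in <H>::=u <H> <S>, the suffix after <H> is nullable (adds nothing new); in <G>::=<L> <H>, the suffix after <H> is empty, so FOLLOW(<H>) ⊇ FOLLOW(<G>) = {$, r, u}. Thus FOLLOW(<H>) = {$, r, u}.
FOLLOW(<L>): in <G>::=<L> <H>, <L> is followed by <H> with FIRST {ε, r, u}; in <G>::=<L> <H>, the suffix after <L> is nullable, so FOLLOW(<L>) ⊇ FOLLOW(<G>) = {$, r, u}. Thus FOLLOW(<L>) = {$, r, u}.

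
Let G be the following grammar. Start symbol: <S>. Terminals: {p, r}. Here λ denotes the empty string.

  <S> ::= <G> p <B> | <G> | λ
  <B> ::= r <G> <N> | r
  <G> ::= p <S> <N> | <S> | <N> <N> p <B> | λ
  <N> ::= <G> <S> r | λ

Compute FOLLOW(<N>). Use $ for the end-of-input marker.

FIRST(<B>) = {r}
FIRST(<S>) = {λ, p, r}  (via <G> p <B>, <G>)
FIRST(<G>) = {λ, p, r}  (via <S>, <N> <N> p <B>)
FIRST(<N>) = {λ, p, r}  (via <G> <S> r)
FOLLOW(<S>) includes $ since <S> is the start symbol.
FOLLOW(<S>): in <G>::=p <S> <N>, <S> is followed by <N> with FIRST {λ, p, r}; in <G>::=p <S> <N>, the suffix after <S> is nullable, so FOLLOW(<S>) ⊇ FOLLOW(<G>) = {$, p, r}; in <G>::=<S>, the suffix after <S> is empty, so FOLLOW(<S>) ⊇ FOLLOW(<G>) = {$, p, r}; in <N>::=<G> <S> r, <S> is followed by r with FIRST {r}. Thus FOLLOW(<S>) = {$, p, r}.
FOLLOW(<B>): in <S>::=<G> p <B>, the suffix after <B> is empty, so FOLLOW(<B>) ⊇ FOLLOW(<S>) = {$, p, r}; in <G>::=<N> <N> p <B>, the suffix after <B> is empty, so FOLLOW(<B>) ⊇ FOLLOW(<G>) = {$, p, r}. Thus FOLLOW(<B>) = {$, p, r}.
FOLLOW(<G>): in <S>::=<G> p <B>, <G> is followed by p <B> with FIRST {p}; in <S>::=<G>, the suffix after <G> is empty, so FOLLOW(<G>) ⊇ FOLLOW(<S>) = {$, p, r}; in <B>::=r <G> <N>, <G> is followed by <N> with FIRST {λ, p, r}; in <B>::=r <G> <N>, the suffix after <G> is nullable, so FOLLOW(<G>) ⊇ FOLLOW(<B>) = {$, p, r}; in <N>::=<G> <S> r, <G> is followed by <S> r with FIRST {p, r}. Thus FOLLOW(<G>) = {$, p, r}.
FOLLOW(<N>): in <B>::=r <G> <N>, the suffix after <N> is empty, so FOLLOW(<N>) ⊇ FOLLOW(<B>) = {$, p, r}; in <G>::=p <S> <N>, the suffix after <N> is empty, so FOLLOW(<N>) ⊇ FOLLOW(<G>) = {$, p, r}; in <G>::=<N> <N> p <B> (occurrence 1), <N> is followed by <N> p <B> with FIRST {p, r}; in <G>::=<N> <N> p <B> (occurrence 2), <N> is followed by p <B> with FIRST {p}. Thus FOLLOW(<N>) = {$, p, r}.

{$, p, r}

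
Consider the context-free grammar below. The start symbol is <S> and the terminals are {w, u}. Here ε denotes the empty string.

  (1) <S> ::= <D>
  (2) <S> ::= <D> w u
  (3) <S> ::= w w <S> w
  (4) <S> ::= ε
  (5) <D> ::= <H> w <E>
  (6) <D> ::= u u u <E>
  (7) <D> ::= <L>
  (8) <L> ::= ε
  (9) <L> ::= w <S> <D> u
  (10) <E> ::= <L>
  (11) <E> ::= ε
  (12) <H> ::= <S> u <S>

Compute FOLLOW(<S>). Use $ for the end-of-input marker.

{$, u, w}

FIRST(<L>): from <L>::=ε we get {ε}; from <L>::=w <S> <D> u we get {w}. So FIRST(<L>) = {ε, w}.
FIRST(<E>): from <E>::=<L> we get {ε, w}; from <E>::=ε we get {ε}. So FIRST(<E>) = {ε, w}.
FIRST(<S>): from <S>::=<D> we get {ε, u, w}; from <S>::=<D> w u we get {u, w}; from <S>::=w w <S> w we get {w}; from <S>::=ε we get {ε}. So FIRST(<S>) = {ε, u, w}.
FIRST(<H>): from <H>::=<S> u <S> we get {u, w}. So FIRST(<H>) = {u, w}.
FIRST(<D>): from <D>::=<H> w <E> we get {u, w}; from <D>::=u u u <E> we get {u}; from <D>::=<L> we get {ε, w}. So FIRST(<D>) = {ε, u, w}.
FOLLOW(<S>) includes $ since <S> is the start symbol.
FOLLOW(<H>): in <D>::=<H> w <E>, <H> is followed by w <E> with FIRST {w}. Thus FOLLOW(<H>) = {w}.
FOLLOW(<S>): in <S>::=w w <S> w, <S> is followed by w with FIRST {w}; in <L>::=w <S> <D> u, <S> is followed by <D> u with FIRST {u, w}; in <H>::=<S> u <S> (occurrence 1), <S> is followed by u <S> with FIRST {u}; in <H>::=<S> u <S> (occurrence 2), the suffix after <S> is empty, so FOLLOW(<S>) ⊇ FOLLOW(<H>) = {w}. Thus FOLLOW(<S>) = {$, u, w}.
FOLLOW(<D>): in <S>::=<D>, the suffix after <D> is empty, so FOLLOW(<D>) ⊇ FOLLOW(<S>) = {$, u, w}; in <S>::=<D> w u, <D> is followed by w u with FIRST {w}; in <L>::=w <S> <D> u, <D> is followed by u with FIRST {u}. Thus FOLLOW(<D>) = {$, u, w}.
FOLLOW(<E>): in <D>::=<H> w <E>, the suffix after <E> is empty, so FOLLOW(<E>) ⊇ FOLLOW(<D>) = {$, u, w}; in <D>::=u u u <E>, the suffix after <E> is empty, so FOLLOW(<E>) ⊇ FOLLOW(<D>) = {$, u, w}. Thus FOLLOW(<E>) = {$, u, w}.
FOLLOW(<L>): in <D>::=<L>, the suffix after <L> is empty, so FOLLOW(<L>) ⊇ FOLLOW(<D>) = {$, u, w}; in <E>::=<L>, the suffix after <L> is empty, so FOLLOW(<L>) ⊇ FOLLOW(<E>) = {$, u, w}. Thus FOLLOW(<L>) = {$, u, w}.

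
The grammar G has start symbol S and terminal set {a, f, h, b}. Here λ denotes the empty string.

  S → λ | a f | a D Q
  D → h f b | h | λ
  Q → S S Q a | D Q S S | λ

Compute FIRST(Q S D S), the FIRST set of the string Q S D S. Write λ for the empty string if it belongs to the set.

{λ, a, h}

FIRST(S) = {λ, a}
FIRST(D) = {λ, h}
FIRST(Q) = {λ, a, h}  (via S S Q a, D Q S S)
FIRST(Q S D S): take FIRST of each symbol in turn, carrying on past any symbol whose FIRST contains λ; result {λ, a, h}.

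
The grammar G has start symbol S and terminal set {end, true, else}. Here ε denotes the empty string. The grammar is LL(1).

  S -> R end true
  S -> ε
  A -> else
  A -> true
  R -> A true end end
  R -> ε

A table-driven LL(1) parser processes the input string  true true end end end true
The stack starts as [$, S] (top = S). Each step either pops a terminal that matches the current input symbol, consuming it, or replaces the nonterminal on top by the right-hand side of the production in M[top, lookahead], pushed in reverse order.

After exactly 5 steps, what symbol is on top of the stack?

     Stack                         Input                         Action
  1  $ S                           true true end end end true $  expand S -> R end true
  2  $ true end R                  true true end end end true $  expand R -> A true end end
  3  $ true end end end true A     true true end end end true $  expand A -> true
  4  $ true end end end true true  true true end end end true $  match true
  5  $ true end end end true       true end end end true $       match true
Stack after step 5: $ true end end end (top = end).

end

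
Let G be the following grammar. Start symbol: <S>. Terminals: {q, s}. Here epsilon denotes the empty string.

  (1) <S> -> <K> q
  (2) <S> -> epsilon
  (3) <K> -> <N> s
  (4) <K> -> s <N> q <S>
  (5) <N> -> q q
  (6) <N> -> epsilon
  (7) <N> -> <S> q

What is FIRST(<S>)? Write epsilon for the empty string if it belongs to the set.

{epsilon, q, s}

FIRST(<S>): from <S>-><K> q we get {q, s}; from <S>->epsilon we get {epsilon}. So FIRST(<S>) = {epsilon, q, s}.
FIRST(<N>): from <N>->q q we get {q}; from <N>->epsilon we get {epsilon}; from <N>-><S> q we get {q, s}. So FIRST(<N>) = {epsilon, q, s}.
FIRST(<K>): from <K>-><N> s we get {q, s}; from <K>->s <N> q <S> we get {s}. So FIRST(<K>) = {q, s}.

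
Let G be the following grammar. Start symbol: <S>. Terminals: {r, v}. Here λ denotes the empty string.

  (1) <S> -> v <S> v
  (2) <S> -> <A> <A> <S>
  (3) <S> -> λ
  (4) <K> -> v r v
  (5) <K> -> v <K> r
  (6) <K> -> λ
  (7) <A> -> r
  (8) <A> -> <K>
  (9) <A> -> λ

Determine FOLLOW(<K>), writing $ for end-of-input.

{$, r, v}

FIRST(<K>) = {λ, v}
FIRST(<A>) = {λ, r, v}  (via <K>)
FIRST(<S>) = {λ, r, v}  (via <A> <A> <S>)
FOLLOW(<S>) includes $ since <S> is the start symbol.
FOLLOW(<S>): in <S>->v <S> v, <S> is followed by v with FIRST {v}; in <S>-><A> <A> <S>, the suffix after <S> is empty (adds nothing new). Thus FOLLOW(<S>) = {$, v}.
FOLLOW(<A>): in <S>-><A> <A> <S> (occurrence 1), <A> is followed by <A> <S> with FIRST {λ, r, v}; in <S>-><A> <A> <S> (occurrence 1), the suffix after <A> is nullable, so FOLLOW(<A>) ⊇ FOLLOW(<S>) = {$, v}; in <S>-><A> <A> <S> (occurrence 2), <A> is followed by <S> with FIRST {λ, r, v}; in <S>-><A> <A> <S> (occurrence 2), the suffix after <A> is nullable, so FOLLOW(<A>) ⊇ FOLLOW(<S>) = {$, v}. Thus FOLLOW(<A>) = {$, r, v}.
FOLLOW(<K>): in <K>->v <K> r, <K> is followed by r with FIRST {r}; in <A>-><K>, the suffix after <K> is empty, so FOLLOW(<K>) ⊇ FOLLOW(<A>) = {$, r, v}. Thus FOLLOW(<K>) = {$, r, v}.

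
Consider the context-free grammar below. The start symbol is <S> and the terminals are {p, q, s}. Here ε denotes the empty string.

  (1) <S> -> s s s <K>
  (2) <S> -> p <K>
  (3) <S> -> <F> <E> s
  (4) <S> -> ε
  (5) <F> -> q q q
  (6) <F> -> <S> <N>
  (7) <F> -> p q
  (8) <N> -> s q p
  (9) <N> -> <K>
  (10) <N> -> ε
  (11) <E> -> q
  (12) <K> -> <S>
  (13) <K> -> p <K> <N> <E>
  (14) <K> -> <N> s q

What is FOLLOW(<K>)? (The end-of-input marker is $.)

FIRST(<E>): from <E>->q we get {q}. So FIRST(<E>) = {q}.
FIRST(<S>): from <S>->s s s <K> we get {s}; from <S>->p <K> we get {p}; from <S>-><F> <E> s we get {p, q, s}; from <S>->ε we get {ε}. So FIRST(<S>) = {ε, p, q, s}.
FIRST(<F>): from <F>->q q q we get {q}; from <F>-><S> <N> we get {ε, p, q, s}; from <F>->p q we get {p}. So FIRST(<F>) = {ε, p, q, s}.
FIRST(<N>): from <N>->s q p we get {s}; from <N>-><K> we get {ε, p, q, s}; from <N>->ε we get {ε}. So FIRST(<N>) = {ε, p, q, s}.
FIRST(<K>): from <K>-><S> we get {ε, p, q, s}; from <K>->p <K> <N> <E> we get {p}; from <K>-><N> s q we get {p, q, s}. So FIRST(<K>) = {ε, p, q, s}.
FOLLOW(<S>) includes $ since <S> is the start symbol.
FOLLOW(<F>): in <S>-><F> <E> s, <F> is followed by <E> s with FIRST {q}. Thus FOLLOW(<F>) = {q}.
FOLLOW(<N>): in <F>-><S> <N>, the suffix after <N> is empty, so FOLLOW(<N>) ⊇ FOLLOW(<F>) = {q}; in <K>->p <K> <N> <E>, <N> is followed by <E> with FIRST {q}; in <K>-><N> s q, <N> is followed by s q with FIRST {s}. Thus FOLLOW(<N>) = {q, s}.
FOLLOW(<S>): in <F>-><S> <N>, <S> is followed by <N> with FIRST {ε, p, q, s}; in <F>-><S> <N>, the suffix after <S> is nullable, so FOLLOW(<S>) ⊇ FOLLOW(<F>) = {q}; in <K>-><S>, the suffix after <S> is empty, so FOLLOW(<S>) ⊇ FOLLOW(<K>) = {$, p, q, s}. Thus FOLLOW(<S>) = {$, p, q, s}.
FOLLOW(<K>): in <S>->s s s <K>, the suffix after <K> is empty, so FOLLOW(<K>) ⊇ FOLLOW(<S>) = {$, p, q, s}; in <S>->p <K>, the suffix after <K> is empty, so FOLLOW(<K>) ⊇ FOLLOW(<S>) = {$, p, q, s}; in <N>-><K>, the suffix after <K> is empty, so FOLLOW(<K>) ⊇ FOLLOW(<N>) = {q, s}; in <K>->p <K> <N> <E>, <K> is followed by <N> <E> with FIRST {p, q, s}. Thus FOLLOW(<K>) = {$, p, q, s}.
FOLLOW(<E>): in <S>-><F> <E> s, <E> is followed by s with FIRST {s}; in <K>->p <K> <N> <E>, the suffix after <E> is empty, so FOLLOW(<E>) ⊇ FOLLOW(<K>) = {$, p, q, s}. Thus FOLLOW(<E>) = {$, p, q, s}.

{$, p, q, s}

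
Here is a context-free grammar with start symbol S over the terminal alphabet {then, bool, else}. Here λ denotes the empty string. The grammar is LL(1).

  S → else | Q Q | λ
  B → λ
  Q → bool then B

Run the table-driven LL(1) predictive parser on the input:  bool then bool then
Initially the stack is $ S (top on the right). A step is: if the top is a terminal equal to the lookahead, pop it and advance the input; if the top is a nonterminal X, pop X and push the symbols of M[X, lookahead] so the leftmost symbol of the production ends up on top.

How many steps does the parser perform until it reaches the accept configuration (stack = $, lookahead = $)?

9

step 1: stack=$ S  input=bool then bool then $  — expand S → Q Q
step 2: stack=$ Q Q  input=bool then bool then $  — expand Q → bool then B
step 3: stack=$ Q B then bool  input=bool then bool then $  — match bool
step 4: stack=$ Q B then  input=then bool then $  — match then
step 5: stack=$ Q B  input=bool then $  — expand B → λ
step 6: stack=$ Q  input=bool then $  — expand Q → bool then B
step 7: stack=$ B then bool  input=bool then $  — match bool
step 8: stack=$ B then  input=then $  — match then
step 9: stack=$ B  input=$  — expand B → λ
Accept reached after 9 steps.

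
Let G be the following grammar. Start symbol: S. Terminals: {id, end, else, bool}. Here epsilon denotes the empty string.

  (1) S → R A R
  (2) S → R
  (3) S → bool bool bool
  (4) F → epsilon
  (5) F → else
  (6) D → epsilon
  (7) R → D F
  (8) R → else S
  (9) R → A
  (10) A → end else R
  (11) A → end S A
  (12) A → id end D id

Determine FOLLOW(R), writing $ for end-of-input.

FIRST(F): from F→epsilon we get {epsilon}; from F→else we get {else}. So FIRST(F) = {epsilon, else}.
FIRST(D): from D→epsilon we get {epsilon}. So FIRST(D) = {epsilon}.
FIRST(A): from A→end else R we get {end}; from A→end S A we get {end}; from A→id end D id we get {id}. So FIRST(A) = {end, id}.
FIRST(R): from R→D F we get {epsilon, else}; from R→else S we get {else}; from R→A we get {end, id}. So FIRST(R) = {epsilon, else, end, id}.
FIRST(S): from S→R A R we get {else, end, id}; from S→R we get {epsilon, else, end, id}; from S→bool bool bool we get {bool}. So FIRST(S) = {epsilon, bool, else, end, id}.
FOLLOW(S) includes $ since S is the start symbol.
FOLLOW(S): in R→else S, the suffix after S is empty, so FOLLOW(S) ⊇ FOLLOW(R) = {$, else, end, id}; in A→end S A, S is followed by A with FIRST {end, id}. Thus FOLLOW(S) = {$, else, end, id}.
FOLLOW(F): in R→D F, the suffix after F is empty, so FOLLOW(F) ⊇ FOLLOW(R) = {$, else, end, id}. Thus FOLLOW(F) = {$, else, end, id}.
FOLLOW(D): in R→D F, D is followed by F with FIRST {epsilon, else}; in R→D F, the suffix after D is nullable, so FOLLOW(D) ⊇ FOLLOW(R) = {$, else, end, id}; in A→id end D id, D is followed by id with FIRST {id}. Thus FOLLOW(D) = {$, else, end, id}.
FOLLOW(R): in S→R A R (occurrence 1), R is followed by A R with FIRST {end, id}; in S→R A R (occurrence 2), the suffix after R is empty, so FOLLOW(R) ⊇ FOLLOW(S) = {$, else, end, id}; in S→R, the suffix after R is empty, so FOLLOW(R) ⊇ FOLLOW(S) = {$, else, end, id}; in A→end else R, the suffix after R is empty, so FOLLOW(R) ⊇ FOLLOW(A) = {$, else, end, id}. Thus FOLLOW(R) = {$, else, end, id}.
FOLLOW(A): in S→R A R, A is followed by R with FIRST {epsilon, else, end, id}; in S→R A R, the suffix after A is nullable, so FOLLOW(A) ⊇ FOLLOW(S) = {$, else, end, id}; in R→A, the suffix after A is empty, so FOLLOW(A) ⊇ FOLLOW(R) = {$, else, end, id}; in A→end S A, the suffix after A is empty (adds nothing new). Thus FOLLOW(A) = {$, else, end, id}.

{$, else, end, id}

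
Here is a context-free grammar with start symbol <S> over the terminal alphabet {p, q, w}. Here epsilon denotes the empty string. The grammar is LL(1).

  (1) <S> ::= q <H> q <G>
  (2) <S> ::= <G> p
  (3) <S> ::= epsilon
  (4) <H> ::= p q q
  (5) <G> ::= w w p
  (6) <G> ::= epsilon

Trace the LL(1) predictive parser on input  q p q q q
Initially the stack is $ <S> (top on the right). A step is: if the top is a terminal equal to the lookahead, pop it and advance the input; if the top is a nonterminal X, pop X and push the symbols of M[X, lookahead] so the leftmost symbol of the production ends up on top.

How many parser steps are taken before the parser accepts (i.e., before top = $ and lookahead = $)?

8

step 1: stack=$ <S>  input=q p q q q $  — expand <S> ::= q <H> q <G>
step 2: stack=$ <G> q <H> q  input=q p q q q $  — match q
step 3: stack=$ <G> q <H>  input=p q q q $  — expand <H> ::= p q q
step 4: stack=$ <G> q q q p  input=p q q q $  — match p
step 5: stack=$ <G> q q q  input=q q q $  — match q
step 6: stack=$ <G> q q  input=q q $  — match q
step 7: stack=$ <G> q  input=q $  — match q
step 8: stack=$ <G>  input=$  — expand <G> ::= epsilon
Accept reached after 8 steps.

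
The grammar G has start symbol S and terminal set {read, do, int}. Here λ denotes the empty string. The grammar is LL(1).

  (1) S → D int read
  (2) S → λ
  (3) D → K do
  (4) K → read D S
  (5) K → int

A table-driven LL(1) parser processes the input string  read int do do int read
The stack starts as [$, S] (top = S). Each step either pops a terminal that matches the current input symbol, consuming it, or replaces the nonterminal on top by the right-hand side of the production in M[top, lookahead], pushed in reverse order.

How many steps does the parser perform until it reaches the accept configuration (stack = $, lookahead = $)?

12

step 1: stack=$ S  input=read int do do int read $  — expand S → D int read
step 2: stack=$ read int D  input=read int do do int read $  — expand D → K do
step 3: stack=$ read int do K  input=read int do do int read $  — expand K → read D S
step 4: stack=$ read int do S D read  input=read int do do int read $  — match read
step 5: stack=$ read int do S D  input=int do do int read $  — expand D → K do
step 6: stack=$ read int do S do K  input=int do do int read $  — expand K → int
step 7: stack=$ read int do S do int  input=int do do int read $  — match int
step 8: stack=$ read int do S do  input=do do int read $  — match do
step 9: stack=$ read int do S  input=do int read $  — expand S → λ
step 10: stack=$ read int do  input=do int read $  — match do
step 11: stack=$ read int  input=int read $  — match int
step 12: stack=$ read  input=read $  — match read
Accept reached after 12 steps.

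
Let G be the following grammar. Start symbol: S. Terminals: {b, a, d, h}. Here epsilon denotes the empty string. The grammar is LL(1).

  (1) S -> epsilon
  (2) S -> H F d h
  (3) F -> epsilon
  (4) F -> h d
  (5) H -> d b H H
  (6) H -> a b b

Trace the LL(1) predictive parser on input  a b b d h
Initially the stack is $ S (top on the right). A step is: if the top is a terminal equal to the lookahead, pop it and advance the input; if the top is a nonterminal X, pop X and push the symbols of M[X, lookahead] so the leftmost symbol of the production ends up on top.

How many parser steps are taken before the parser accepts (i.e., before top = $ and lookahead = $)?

     Stack          Input        Action
  1  $ S            a b b d h $  expand S -> H F d h
  2  $ h d F H      a b b d h $  expand H -> a b b
  3  $ h d F b b a  a b b d h $  match a
  4  $ h d F b b    b b d h $    match b
  5  $ h d F b      b d h $      match b
  6  $ h d F        d h $        expand F -> epsilon
  7  $ h d          d h $        match d
  8  $ h            h $          match h
Accept reached after 8 steps.

8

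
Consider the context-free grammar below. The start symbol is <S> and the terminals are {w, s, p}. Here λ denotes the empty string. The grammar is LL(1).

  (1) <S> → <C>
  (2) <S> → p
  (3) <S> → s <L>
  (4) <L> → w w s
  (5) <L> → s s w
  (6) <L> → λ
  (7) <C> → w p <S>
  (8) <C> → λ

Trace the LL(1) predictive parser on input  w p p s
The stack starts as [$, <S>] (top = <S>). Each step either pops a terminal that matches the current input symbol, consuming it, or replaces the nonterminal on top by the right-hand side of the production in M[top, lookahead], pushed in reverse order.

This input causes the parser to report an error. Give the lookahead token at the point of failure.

s

     Stack      Input      Action
  1  $ <S>      w p p s $  expand <S> → <C>
  2  $ <C>      w p p s $  expand <C> → w p <S>
  3  $ <S> p w  w p p s $  match w
  4  $ <S> p    p p s $    match p
  5  $ <S>      p s $      expand <S> → p
  6  $ p        p s $      match p
  7  $          s $        error: stack empty but input remains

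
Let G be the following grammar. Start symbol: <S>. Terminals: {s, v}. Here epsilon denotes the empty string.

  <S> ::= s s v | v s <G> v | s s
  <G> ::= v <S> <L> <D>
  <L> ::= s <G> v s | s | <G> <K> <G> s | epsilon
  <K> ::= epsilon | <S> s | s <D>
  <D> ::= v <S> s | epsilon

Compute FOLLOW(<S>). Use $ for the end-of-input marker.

{$, s, v}

FIRST(<S>): from <S>::=s s v we get {s}; from <S>::=v s <G> v we get {v}; from <S>::=s s we get {s}. So FIRST(<S>) = {s, v}.
FIRST(<G>): from <G>::=v <S> <L> <D> we get {v}. So FIRST(<G>) = {v}.
FIRST(<D>): from <D>::=v <S> s we get {v}; from <D>::=epsilon we get {epsilon}. So FIRST(<D>) = {epsilon, v}.
FIRST(<L>): from <L>::=s <G> v s we get {s}; from <L>::=s we get {s}; from <L>::=<G> <K> <G> s we get {v}; from <L>::=epsilon we get {epsilon}. So FIRST(<L>) = {epsilon, s, v}.
FIRST(<K>): from <K>::=epsilon we get {epsilon}; from <K>::=<S> s we get {s, v}; from <K>::=s <D> we get {s}. So FIRST(<K>) = {epsilon, s, v}.
FOLLOW(<S>) includes $ since <S> is the start symbol.
FOLLOW(<G>): in <S>::=v s <G> v, <G> is followed by v with FIRST {v}; in <L>::=s <G> v s, <G> is followed by v s with FIRST {v}; in <L>::=<G> <K> <G> s (occurrence 1), <G> is followed by <K> <G> s with FIRST {s, v}; in <L>::=<G> <K> <G> s (occurrence 2), <G> is followed by s with FIRST {s}. Thus FOLLOW(<G>) = {s, v}.
FOLLOW(<S>): in <G>::=v <S> <L> <D>, <S> is followed by <L> <D> with FIRST {epsilon, s, v}; in <G>::=v <S> <L> <D>, the suffix after <S> is nullable, so FOLLOW(<S>) ⊇ FOLLOW(<G>) = {s, v}; in <K>::=<S> s, <S> is followed by s with FIRST {s}; in <D>::=v <S> s, <S> is followed by s with FIRST {s}. Thus FOLLOW(<S>) = {$, s, v}.
FOLLOW(<L>): in <G>::=v <S> <L> <D>, <L> is followed by <D> with FIRST {epsilon, v}; in <G>::=v <S> <L> <D>, the suffix after <L> is nullable, so FOLLOW(<L>) ⊇ FOLLOW(<G>) = {s, v}. Thus FOLLOW(<L>) = {s, v}.
FOLLOW(<K>): in <L>::=<G> <K> <G> s, <K> is followed by <G> s with FIRST {v}. Thus FOLLOW(<K>) = {v}.
FOLLOW(<D>): in <G>::=v <S> <L> <D>, the suffix after <D> is empty, so FOLLOW(<D>) ⊇ FOLLOW(<G>) = {s, v}; in <K>::=s <D>, the suffix after <D> is empty, so FOLLOW(<D>) ⊇ FOLLOW(<K>) = {v}. Thus FOLLOW(<D>) = {s, v}.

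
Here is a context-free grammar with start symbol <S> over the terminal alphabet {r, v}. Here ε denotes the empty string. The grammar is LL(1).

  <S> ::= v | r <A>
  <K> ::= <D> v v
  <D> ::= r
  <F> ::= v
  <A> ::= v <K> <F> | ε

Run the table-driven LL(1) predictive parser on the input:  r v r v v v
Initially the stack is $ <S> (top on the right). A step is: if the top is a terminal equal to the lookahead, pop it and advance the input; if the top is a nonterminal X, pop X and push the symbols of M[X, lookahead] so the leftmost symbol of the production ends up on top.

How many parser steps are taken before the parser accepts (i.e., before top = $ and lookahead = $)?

step 1: stack=$ <S>  input=r v r v v v $  — expand <S> ::= r <A>
step 2: stack=$ <A> r  input=r v r v v v $  — match r
step 3: stack=$ <A>  input=v r v v v $  — expand <A> ::= v <K> <F>
step 4: stack=$ <F> <K> v  input=v r v v v $  — match v
step 5: stack=$ <F> <K>  input=r v v v $  — expand <K> ::= <D> v v
step 6: stack=$ <F> v v <D>  input=r v v v $  — expand <D> ::= r
step 7: stack=$ <F> v v r  input=r v v v $  — match r
step 8: stack=$ <F> v v  input=v v v $  — match v
step 9: stack=$ <F> v  input=v v $  — match v
step 10: stack=$ <F>  input=v $  — expand <F> ::= v
step 11: stack=$ v  input=v $  — match v
Accept reached after 11 steps.

11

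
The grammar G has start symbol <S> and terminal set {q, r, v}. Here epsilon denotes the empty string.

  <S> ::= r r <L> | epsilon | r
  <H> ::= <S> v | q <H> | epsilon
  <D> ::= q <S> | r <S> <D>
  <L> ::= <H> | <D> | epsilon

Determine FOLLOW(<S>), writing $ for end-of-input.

FIRST(<S>) = {epsilon, r}
FIRST(<D>) = {q, r}
FIRST(<H>) = {epsilon, q, r, v}  (via <S> v)
FIRST(<L>) = {epsilon, q, r, v}  (via <H>, <D>)
FOLLOW(<S>) includes $ since <S> is the start symbol.
FOLLOW(<S>): in <H>::=<S> v, <S> is followed by v with FIRST {v}; in <D>::=q <S>, the suffix after <S> is empty, so FOLLOW(<S>) ⊇ FOLLOW(<D>) = {$, q, r, v}; in <D>::=r <S> <D>, <S> is followed by <D> with FIRST {q, r}. Thus FOLLOW(<S>) = {$, q, r, v}.
FOLLOW(<L>): in <S>::=r r <L>, the suffix after <L> is empty, so FOLLOW(<L>) ⊇ FOLLOW(<S>) = {$, q, r, v}. Thus FOLLOW(<L>) = {$, q, r, v}.
FOLLOW(<H>): in <H>::=q <H>, the suffix after <H> is empty (adds nothing new); in <L>::=<H>, the suffix after <H> is empty, so FOLLOW(<H>) ⊇ FOLLOW(<L>) = {$, q, r, v}. Thus FOLLOW(<H>) = {$, q, r, v}.
FOLLOW(<D>): in <D>::=r <S> <D>, the suffix after <D> is empty (adds nothing new); in <L>::=<D>, the suffix after <D> is empty, so FOLLOW(<D>) ⊇ FOLLOW(<L>) = {$, q, r, v}. Thus FOLLOW(<D>) = {$, q, r, v}.

{$, q, r, v}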